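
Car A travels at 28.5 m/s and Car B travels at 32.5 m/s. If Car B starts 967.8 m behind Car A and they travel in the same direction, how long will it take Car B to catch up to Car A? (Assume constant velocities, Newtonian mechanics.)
Relative speed: v_rel = 32.5 - 28.5 = 4 m/s
Time to catch: t = d₀/v_rel = 967.8/4 = 241.95 s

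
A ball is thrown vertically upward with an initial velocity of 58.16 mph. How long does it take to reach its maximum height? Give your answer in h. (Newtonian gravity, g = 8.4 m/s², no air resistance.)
t_up = v₀/g (with unit conversion) = 0.0008598 h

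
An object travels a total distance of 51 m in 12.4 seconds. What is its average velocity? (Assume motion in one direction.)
v_avg = Δd / Δt = 51 / 12.4 = 4.11 m/s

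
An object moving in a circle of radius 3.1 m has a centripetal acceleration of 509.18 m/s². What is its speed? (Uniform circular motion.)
v = √(a_c × r) = √(509.18 × 3.1) = 39.73 m/s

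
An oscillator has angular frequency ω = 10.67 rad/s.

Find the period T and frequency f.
T = 2π/ω = 2π/10.67 = 0.5889 s; f = ω/2π = 1.698 Hz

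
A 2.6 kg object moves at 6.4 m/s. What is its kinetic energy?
KE = ½mv² = ½×2.6×6.4² = 53.248 J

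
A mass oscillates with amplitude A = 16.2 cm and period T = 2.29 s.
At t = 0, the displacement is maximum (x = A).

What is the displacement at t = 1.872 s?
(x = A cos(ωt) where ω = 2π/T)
ω = 2π/T = 2π/2.29 = 2.744 rad/s
x = A cos(ωt) = 16.2×cos(2.744×1.872) = 6.663 cm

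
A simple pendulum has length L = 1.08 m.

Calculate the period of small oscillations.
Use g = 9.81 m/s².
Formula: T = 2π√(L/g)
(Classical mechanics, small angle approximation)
T = 2π√(L/g) = 2π√(1.08/9.81) = 2.085 s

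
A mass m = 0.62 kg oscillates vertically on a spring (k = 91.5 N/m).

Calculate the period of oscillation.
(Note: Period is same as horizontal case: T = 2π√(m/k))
T = 2π√(m/k) = 2π√(0.62/91.5) = 0.5172 s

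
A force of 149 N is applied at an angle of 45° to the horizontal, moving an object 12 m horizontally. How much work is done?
W = Fd cosθ = 149×12×cos(45°) = 1264.3 J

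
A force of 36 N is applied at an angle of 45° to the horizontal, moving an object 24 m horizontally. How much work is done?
W = Fd cosθ = 36×24×cos(45°) = 610.94 J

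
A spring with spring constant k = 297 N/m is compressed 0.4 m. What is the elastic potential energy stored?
PE = ½kx² = ½×297×0.4² = 23.76 J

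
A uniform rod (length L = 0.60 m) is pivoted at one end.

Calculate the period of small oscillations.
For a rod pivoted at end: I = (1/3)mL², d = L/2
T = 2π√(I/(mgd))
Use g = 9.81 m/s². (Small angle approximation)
I/m = (1/3)L² = 0.12 m²; d = L/2 = 0.3 m
T = 2π√(I/(mgd)) = 2π√(0.12/(9.81×0.3)) = 1.269 s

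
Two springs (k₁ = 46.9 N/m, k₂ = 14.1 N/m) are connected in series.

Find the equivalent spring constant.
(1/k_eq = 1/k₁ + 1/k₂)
1/k_eq = 1/46.9 + 1/14.1 = 0.092244; k_eq = 10.84 N/m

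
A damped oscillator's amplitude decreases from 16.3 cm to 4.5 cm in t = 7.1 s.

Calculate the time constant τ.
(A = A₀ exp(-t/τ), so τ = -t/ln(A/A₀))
A/A₀ = 4.5/16.3 = 0.2761; ln(A/A₀) = -1.287
τ = −t/ln(A/A₀) = −7.1/-1.287 = 5.516 s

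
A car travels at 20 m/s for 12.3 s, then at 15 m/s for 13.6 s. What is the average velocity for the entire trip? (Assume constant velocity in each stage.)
d₁ = v₁t₁ = 20 × 12.3 = 246 m
d₂ = v₂t₂ = 15 × 13.6 = 204 m
d_total = 450.0 m, t_total = 25.9 s
v_avg = d_total/t_total = 450.0/25.9 = 17.37 m/s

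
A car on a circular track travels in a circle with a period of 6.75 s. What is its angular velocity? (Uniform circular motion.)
ω = 2π/T = 2π/6.75 = 0.9308 rad/s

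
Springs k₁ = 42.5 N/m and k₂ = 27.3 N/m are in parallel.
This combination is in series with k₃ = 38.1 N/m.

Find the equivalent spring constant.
k₁₂ = k₁ + k₂ = 69.8 N/m (parallel)
1/k_eq = 1/k₁₂ + 1/k₃ → k_eq = 24.65 N/m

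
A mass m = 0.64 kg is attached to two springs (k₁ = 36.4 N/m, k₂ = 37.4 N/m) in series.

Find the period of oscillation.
k_eq = k₁k₂/(k₁+k₂) = 18.45 N/m
T = 2π√(m/k_eq) = 2π√(0.64/18.45) = 1.17 s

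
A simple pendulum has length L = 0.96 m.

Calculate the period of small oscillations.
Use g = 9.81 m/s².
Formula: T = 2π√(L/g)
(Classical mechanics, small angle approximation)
T = 2π√(L/g) = 2π√(0.96/9.81) = 1.966 s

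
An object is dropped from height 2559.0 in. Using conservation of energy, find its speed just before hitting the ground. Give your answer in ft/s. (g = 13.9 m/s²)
mgh = ½mv² → v = √(2gh) = √(2×13.9×65) = 42.51 m/s = 139.5 ft/s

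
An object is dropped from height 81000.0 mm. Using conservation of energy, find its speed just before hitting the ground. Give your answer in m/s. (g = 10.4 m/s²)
mgh = ½mv² → v = √(2gh) = √(2×10.4×81) = 41.05 m/s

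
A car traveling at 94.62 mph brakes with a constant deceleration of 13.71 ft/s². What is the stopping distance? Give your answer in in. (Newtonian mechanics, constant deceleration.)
d = v₀² / (2a) (with unit conversion) = 8428.0 in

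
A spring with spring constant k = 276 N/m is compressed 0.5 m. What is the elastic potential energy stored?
PE = ½kx² = ½×276×0.5² = 34.5 J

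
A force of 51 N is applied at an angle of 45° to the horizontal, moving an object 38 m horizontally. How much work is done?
W = Fd cosθ = 51×38×cos(45°) = 1370.4 J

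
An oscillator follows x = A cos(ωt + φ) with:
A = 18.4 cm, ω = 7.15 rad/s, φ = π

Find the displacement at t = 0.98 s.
x = A cos(ωt + φ) = 18.4×cos(7.15×0.98 + π) = -13.79 cm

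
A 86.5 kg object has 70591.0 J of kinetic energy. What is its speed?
KE = ½mv² → v = √(2KE/m) = √(2×70591.0/86.5) = 40.4 m/s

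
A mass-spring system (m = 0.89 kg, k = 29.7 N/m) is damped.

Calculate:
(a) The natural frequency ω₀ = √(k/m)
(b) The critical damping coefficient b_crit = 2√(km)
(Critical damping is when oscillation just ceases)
ω₀ = √(k/m) = √(29.7/0.89) = 5.777 rad/s
b_crit = 2√(km) = 2√(29.7×0.89) = 10.28 kg/s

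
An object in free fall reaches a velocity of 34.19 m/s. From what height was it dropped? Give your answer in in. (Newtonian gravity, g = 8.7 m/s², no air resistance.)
h = v²/(2g) (with unit conversion) = 2645.0 in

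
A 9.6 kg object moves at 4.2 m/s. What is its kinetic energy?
KE = ½mv² = ½×9.6×4.2² = 84.672 J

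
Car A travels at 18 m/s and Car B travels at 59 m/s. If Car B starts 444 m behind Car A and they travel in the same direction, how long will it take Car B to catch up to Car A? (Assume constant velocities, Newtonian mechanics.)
Relative speed: v_rel = 59 - 18 = 41 m/s
Time to catch: t = d₀/v_rel = 444/41 = 10.83 s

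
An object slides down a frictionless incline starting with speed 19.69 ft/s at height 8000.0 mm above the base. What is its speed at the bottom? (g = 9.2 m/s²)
½mv₀² + mgh = ½mv² → v = √(v₀² + 2gh) = √(6.002² + 2×9.2×8) = 13.54 m/s = 44.41 ft/s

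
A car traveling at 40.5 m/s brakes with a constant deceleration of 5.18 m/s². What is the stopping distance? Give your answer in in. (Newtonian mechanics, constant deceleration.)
d = v₀² / (2a) (with unit conversion) = 6233.0 in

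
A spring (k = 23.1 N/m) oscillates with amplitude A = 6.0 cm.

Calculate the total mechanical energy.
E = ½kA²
E = ½kA² = ½×23.1×(0.06)² = 0.04158 J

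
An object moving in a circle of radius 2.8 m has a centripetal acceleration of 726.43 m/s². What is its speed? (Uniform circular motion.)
v = √(a_c × r) = √(726.43 × 2.8) = 45.1 m/s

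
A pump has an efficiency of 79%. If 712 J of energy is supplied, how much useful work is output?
W_out = η × W_in = 0.79 × 712 = 562.48 J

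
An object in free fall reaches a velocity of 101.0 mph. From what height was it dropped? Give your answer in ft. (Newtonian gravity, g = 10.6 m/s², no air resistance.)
h = v²/(2g) (with unit conversion) = 315.5 ft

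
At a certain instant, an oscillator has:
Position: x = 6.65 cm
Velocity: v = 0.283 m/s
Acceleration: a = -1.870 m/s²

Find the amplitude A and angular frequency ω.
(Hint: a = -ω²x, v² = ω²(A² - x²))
a = −ω²x → ω = √(|a|/x) = √(1.87/0.0665) = 5.303 rad/s
v² = ω²(A² − x²) → A = √(x² + v²/ω²) = √(0.0665² + 0.283²/5.303²) = 0.08527 m = 8.527 cm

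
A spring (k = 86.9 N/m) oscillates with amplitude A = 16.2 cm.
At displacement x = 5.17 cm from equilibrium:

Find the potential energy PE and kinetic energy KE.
E_total = ½kA² = ½×86.9×(0.162)² = 1.14 J
PE = ½kx² = ½×86.9×(0.0517)² = 0.1161 J
KE = E_total − PE = 1.024 J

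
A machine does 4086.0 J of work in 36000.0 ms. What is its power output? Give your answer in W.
P = W/t = 4086 J / 36 s = 113.5 W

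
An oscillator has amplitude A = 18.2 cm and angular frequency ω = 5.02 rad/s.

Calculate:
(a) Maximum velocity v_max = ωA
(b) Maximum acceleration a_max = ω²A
v_max = ωA = 5.02×0.182 = 0.9136 m/s
a_max = ω²A = 5.02²×0.182 = 4.586 m/s²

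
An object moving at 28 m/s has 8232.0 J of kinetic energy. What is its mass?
KE = ½mv² → m = 2KE/v² = 2×8232.0/28² = 21.0 kg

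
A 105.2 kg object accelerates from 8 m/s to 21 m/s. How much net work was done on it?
W_net = ΔKE = ½m(v₂² − v₁²) = ½×105.2×(21² − 8²) = 19830.2 J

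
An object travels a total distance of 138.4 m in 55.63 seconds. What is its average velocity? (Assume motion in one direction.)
v_avg = Δd / Δt = 138.4 / 55.63 = 2.49 m/s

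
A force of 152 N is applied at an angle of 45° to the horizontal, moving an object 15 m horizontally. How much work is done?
W = Fd cosθ = 152×15×cos(45°) = 1612.2 J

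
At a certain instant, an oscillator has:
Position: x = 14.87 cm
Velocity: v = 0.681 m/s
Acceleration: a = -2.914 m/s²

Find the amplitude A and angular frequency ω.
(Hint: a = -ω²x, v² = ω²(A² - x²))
a = −ω²x → ω = √(|a|/x) = √(2.914/0.1487) = 4.427 rad/s
v² = ω²(A² − x²) → A = √(x² + v²/ω²) = √(0.1487² + 0.681²/4.427²) = 0.214 m = 21.4 cm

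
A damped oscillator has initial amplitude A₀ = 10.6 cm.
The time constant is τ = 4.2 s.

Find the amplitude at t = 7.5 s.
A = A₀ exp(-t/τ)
A = A₀ exp(−t/τ) = 10.6×exp(−7.5/4.2) = 1.777 cm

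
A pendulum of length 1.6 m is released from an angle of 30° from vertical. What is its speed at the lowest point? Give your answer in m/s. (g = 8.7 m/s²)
h = L(1 − cosθ) = 1.6×(1 − cos30°) = 0.2144 m
v = √(2gh) = √(2×8.7×0.2144) = 1.931 m/s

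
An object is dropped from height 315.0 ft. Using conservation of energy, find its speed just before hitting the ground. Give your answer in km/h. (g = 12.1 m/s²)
mgh = ½mv² → v = √(2gh) = √(2×12.1×96.01) = 48.2 m/s = 173.5 km/h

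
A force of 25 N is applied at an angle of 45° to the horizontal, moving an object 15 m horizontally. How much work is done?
W = Fd cosθ = 25×15×cos(45°) = 265.17 J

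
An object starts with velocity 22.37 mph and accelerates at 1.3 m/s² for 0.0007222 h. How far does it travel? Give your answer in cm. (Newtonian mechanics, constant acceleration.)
d = v₀t + ½at² (with unit conversion) = 3039.0 cm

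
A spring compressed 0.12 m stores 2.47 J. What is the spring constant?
PE = ½kx² → k = 2PE/x² = 2×2.47/0.12² = 343.1 N/m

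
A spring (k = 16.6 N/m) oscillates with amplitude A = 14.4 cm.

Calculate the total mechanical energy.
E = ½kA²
E = ½kA² = ½×16.6×(0.144)² = 0.1721 J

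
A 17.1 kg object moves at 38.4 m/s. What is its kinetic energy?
KE = ½mv² = ½×17.1×38.4² = 12607.49 J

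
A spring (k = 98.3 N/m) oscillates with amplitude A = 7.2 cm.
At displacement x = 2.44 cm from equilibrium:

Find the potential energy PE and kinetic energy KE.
E_total = ½kA² = ½×98.3×(0.072)² = 0.2548 J
PE = ½kx² = ½×98.3×(0.0244)² = 0.02926 J
KE = E_total − PE = 0.2255 J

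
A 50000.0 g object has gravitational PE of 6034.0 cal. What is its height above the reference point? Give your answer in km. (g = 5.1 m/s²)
PE = mgh → h = PE/(mg) = 2.525e+04 J / (50 kg × 5.1 m/s²) = 99 m = 0.099 km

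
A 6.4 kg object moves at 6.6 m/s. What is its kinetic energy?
KE = ½mv² = ½×6.4×6.6² = 139.392 J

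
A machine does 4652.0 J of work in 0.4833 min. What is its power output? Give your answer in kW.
P = W/t = 4652 J / 29 s = 160.4 W = 0.1604 kW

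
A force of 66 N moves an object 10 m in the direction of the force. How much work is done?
W = Fd = 66×10 = 660.0 J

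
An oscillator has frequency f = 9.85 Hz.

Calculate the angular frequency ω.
ω = 2πf = 2π×9.85 = 61.89 rad/s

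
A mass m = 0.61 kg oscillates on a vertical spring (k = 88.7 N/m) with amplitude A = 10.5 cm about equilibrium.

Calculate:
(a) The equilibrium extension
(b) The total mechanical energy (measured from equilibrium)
x_eq = mg/k = 0.61×9.81/88.7 = 0.06746 m = 6.746 cm
E = ½kA² = ½×88.7×(0.105)² = 0.489 J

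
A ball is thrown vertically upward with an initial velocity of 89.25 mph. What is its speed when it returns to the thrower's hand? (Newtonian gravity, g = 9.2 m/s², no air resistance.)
By conservation of energy, the ball returns at the same speed = 89.25 mph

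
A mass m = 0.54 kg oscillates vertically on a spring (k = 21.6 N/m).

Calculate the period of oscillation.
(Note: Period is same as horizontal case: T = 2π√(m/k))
T = 2π√(m/k) = 2π√(0.54/21.6) = 0.9935 s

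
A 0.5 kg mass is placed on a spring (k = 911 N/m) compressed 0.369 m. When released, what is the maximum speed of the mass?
½kx² = ½mv² → v = x√(k/m) = 0.369×√(911/0.5) = 15.75 m/s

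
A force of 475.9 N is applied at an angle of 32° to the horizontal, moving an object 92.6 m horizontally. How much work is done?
W = Fd cosθ = 475.9×92.6×cos(32°) = 37372.0 J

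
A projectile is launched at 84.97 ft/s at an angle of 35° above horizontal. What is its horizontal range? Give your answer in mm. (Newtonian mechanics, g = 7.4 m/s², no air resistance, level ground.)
R = v₀² sin(2θ) / g (with unit conversion) = 85180.0 mm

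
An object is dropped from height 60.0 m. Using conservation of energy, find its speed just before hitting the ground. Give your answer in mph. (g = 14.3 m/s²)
mgh = ½mv² → v = √(2gh) = √(2×14.3×60) = 41.42 m/s = 92.66 mph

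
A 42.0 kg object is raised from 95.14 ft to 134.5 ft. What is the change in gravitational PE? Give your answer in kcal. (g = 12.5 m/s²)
ΔPE = mg(h₂ − h₁) = 42 kg × 12.5 m/s² × (41 − 29) m = 6298 J = 1.505 kcal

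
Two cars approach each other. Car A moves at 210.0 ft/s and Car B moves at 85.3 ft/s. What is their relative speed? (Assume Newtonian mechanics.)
v_rel = v_A + v_B = 210.0 + 85.3 = 295.3 ft/s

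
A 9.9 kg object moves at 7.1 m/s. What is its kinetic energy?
KE = ½mv² = ½×9.9×7.1² = 249.5295 J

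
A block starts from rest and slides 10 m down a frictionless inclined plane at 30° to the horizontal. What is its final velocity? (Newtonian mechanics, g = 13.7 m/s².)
a = g sin(θ) = 13.7 × sin(30°) = 6.85 m/s²
v = √(2ad) = √(2 × 6.85 × 10) = 11.7 m/s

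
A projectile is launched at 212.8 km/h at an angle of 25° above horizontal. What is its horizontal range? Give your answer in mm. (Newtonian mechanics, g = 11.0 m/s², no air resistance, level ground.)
R = v₀² sin(2θ) / g (with unit conversion) = 243300.0 mm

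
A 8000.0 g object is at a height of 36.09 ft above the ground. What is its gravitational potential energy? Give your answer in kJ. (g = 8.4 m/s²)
PE = mgh = 8 kg × 8.4 m/s² × 11 m = 739.2 J = 0.7392 kJ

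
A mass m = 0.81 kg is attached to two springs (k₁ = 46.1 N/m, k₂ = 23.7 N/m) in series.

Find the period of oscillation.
k_eq = k₁k₂/(k₁+k₂) = 15.65 N/m
T = 2π√(m/k_eq) = 2π√(0.81/15.65) = 1.429 s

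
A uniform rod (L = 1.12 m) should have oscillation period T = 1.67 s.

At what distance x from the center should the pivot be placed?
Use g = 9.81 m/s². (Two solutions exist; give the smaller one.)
T = 2π√((L²/12 + x²)/(gx)). Let c = T²g/(4π²) = 0.693.
x² − cx + L²/12 = 0 → x = (c − √(c² − L²/3))/2 = 0.2219 m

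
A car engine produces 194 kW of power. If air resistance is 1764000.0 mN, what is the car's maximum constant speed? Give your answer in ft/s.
P = Fv → v = P/F = 194000 W / 1764 N = 110 m/s = 360.8 ft/s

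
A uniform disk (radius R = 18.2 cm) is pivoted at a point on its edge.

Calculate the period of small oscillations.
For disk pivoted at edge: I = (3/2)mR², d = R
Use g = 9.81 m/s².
I/m = (3/2)R² = 0.04969 m²; d = R = 0.182 m
T = 2π√((3/2)R²/(gR)) = 2π√(3R/(2g)) = 1.048 s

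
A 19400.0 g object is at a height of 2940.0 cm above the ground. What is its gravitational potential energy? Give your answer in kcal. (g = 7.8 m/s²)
PE = mgh = 19.4 kg × 7.8 m/s² × 29.4 m = 4449 J = 1.063 kcal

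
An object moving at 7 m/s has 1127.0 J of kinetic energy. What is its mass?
KE = ½mv² → m = 2KE/v² = 2×1127.0/7² = 46.0 kg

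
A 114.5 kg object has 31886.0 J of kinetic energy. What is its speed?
KE = ½mv² → v = √(2KE/m) = √(2×31886.0/114.5) = 23.6 m/s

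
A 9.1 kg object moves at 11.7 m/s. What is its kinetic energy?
KE = ½mv² = ½×9.1×11.7² = 622.8495 J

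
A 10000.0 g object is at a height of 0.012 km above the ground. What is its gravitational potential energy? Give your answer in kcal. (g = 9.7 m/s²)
PE = mgh = 10 kg × 9.7 m/s² × 12 m = 1164 J = 0.2782 kcal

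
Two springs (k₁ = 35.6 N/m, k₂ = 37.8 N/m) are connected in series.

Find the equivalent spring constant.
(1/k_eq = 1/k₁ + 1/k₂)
1/k_eq = 1/35.6 + 1/37.8 = 0.054545; k_eq = 18.33 N/m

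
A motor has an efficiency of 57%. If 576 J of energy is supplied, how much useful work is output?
W_out = η × W_in = 0.57 × 576 = 328.32 J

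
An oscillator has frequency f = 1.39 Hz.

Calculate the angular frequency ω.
ω = 2πf = 2π×1.39 = 8.734 rad/s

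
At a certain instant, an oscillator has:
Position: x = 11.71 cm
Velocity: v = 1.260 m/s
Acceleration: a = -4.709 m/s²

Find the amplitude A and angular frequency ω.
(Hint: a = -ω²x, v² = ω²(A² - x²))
a = −ω²x → ω = √(|a|/x) = √(4.709/0.1171) = 6.341 rad/s
v² = ω²(A² − x²) → A = √(x² + v²/ω²) = √(0.1171² + 1.26²/6.341²) = 0.2306 m = 23.06 cm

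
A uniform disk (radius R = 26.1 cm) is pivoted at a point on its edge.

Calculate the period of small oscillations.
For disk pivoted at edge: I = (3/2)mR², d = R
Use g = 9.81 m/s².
I/m = (3/2)R² = 0.1022 m²; d = R = 0.261 m
T = 2π√((3/2)R²/(gR)) = 2π√(3R/(2g)) = 1.255 s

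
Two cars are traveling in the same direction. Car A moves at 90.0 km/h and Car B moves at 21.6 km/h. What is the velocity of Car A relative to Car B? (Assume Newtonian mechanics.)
v_rel = v_A - v_B = 90.0 - 21.6 = 68.4 km/h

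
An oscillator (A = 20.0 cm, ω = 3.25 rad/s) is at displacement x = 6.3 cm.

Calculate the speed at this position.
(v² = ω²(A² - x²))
v = ω√(A² − x²) = 3.25×√(0.2² − 0.063²) = 0.6169 m/s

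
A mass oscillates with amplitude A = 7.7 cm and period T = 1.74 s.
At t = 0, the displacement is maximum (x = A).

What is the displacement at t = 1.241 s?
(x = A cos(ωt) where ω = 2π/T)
ω = 2π/T = 2π/1.74 = 3.611 rad/s
x = A cos(ωt) = 7.7×cos(3.611×1.241) = -1.764 cm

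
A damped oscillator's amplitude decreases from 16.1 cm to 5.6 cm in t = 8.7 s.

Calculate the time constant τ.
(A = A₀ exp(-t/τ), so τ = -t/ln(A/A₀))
A/A₀ = 5.6/16.1 = 0.3478; ln(A/A₀) = -1.056
τ = −t/ln(A/A₀) = −8.7/-1.056 = 8.238 s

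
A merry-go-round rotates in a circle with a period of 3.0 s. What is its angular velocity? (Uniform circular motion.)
ω = 2π/T = 2π/3.0 = 2.0944 rad/s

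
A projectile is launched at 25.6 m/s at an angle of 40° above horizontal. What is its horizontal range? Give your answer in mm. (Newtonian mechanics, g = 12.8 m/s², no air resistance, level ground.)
R = v₀² sin(2θ) / g (with unit conversion) = 50420.0 mm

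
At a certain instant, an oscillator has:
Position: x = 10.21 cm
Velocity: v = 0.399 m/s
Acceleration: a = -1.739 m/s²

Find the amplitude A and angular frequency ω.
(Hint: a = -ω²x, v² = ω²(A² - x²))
a = −ω²x → ω = √(|a|/x) = √(1.739/0.1021) = 4.127 rad/s
v² = ω²(A² − x²) → A = √(x² + v²/ω²) = √(0.1021² + 0.399²/4.127²) = 0.1406 m = 14.06 cm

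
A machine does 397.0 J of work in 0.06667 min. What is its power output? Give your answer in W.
P = W/t = 397 J / 4 s = 99.25 W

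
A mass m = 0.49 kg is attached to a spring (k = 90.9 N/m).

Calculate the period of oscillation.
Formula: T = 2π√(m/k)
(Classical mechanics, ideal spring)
T = 2π√(m/k) = 2π√(0.49/90.9) = 0.4613 s; f = 1/T = 2.168 Hz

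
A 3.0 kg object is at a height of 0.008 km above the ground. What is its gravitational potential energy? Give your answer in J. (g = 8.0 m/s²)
PE = mgh = 3 kg × 8.0 m/s² × 8 m = 192 J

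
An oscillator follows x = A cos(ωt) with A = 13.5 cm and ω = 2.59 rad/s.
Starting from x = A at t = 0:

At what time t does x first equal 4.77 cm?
cos(ωt) = x/A = 4.77/13.5 = 0.3533
ωt = arccos(0.3533) = 1.21 rad
t = 1.21/2.59 = 0.4671 s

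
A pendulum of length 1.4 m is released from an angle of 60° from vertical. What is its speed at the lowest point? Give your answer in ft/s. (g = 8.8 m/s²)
h = L(1 − cosθ) = 1.4×(1 − cos60°) = 0.7 m
v = √(2gh) = √(2×8.8×0.7) = 3.51 m/s = 11.52 ft/s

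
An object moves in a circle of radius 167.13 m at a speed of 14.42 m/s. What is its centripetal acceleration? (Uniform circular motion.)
a_c = v²/r = 14.42²/167.13 = 207.936/167.13 = 1.24 m/s²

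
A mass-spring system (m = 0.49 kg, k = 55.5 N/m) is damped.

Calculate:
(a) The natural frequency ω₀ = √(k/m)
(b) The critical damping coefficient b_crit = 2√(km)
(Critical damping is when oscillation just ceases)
ω₀ = √(k/m) = √(55.5/0.49) = 10.64 rad/s
b_crit = 2√(km) = 2√(55.5×0.49) = 10.43 kg/s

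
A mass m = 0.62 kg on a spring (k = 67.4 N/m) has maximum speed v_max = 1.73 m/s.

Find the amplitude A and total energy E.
½mv²_max = ½kA² → A = v_max√(m/k) = 1.73×√(0.62/67.4) = 0.1659 m = 16.59 cm
E = ½mv²_max = ½×0.62×1.73² = 0.9278 J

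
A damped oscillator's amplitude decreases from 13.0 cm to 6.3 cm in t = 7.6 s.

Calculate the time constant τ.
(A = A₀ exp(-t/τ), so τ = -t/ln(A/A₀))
A/A₀ = 6.3/13.0 = 0.4846; ln(A/A₀) = -0.7244
τ = −t/ln(A/A₀) = −7.6/-0.7244 = 10.49 s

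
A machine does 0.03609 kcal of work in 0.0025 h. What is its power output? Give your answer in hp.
P = W/t = 151 J / 9 s = 16.78 W = 0.0225 hp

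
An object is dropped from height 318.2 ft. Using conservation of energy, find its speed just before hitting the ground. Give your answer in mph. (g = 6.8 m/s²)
mgh = ½mv² → v = √(2gh) = √(2×6.8×96.99) = 36.32 m/s = 81.24 mph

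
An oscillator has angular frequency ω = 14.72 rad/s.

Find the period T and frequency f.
T = 2π/ω = 2π/14.72 = 0.4268 s; f = ω/2π = 2.343 Hz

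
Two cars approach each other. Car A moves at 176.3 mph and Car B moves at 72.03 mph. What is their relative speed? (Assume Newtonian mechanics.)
v_rel = v_A + v_B = 176.3 + 72.03 = 248.3 mph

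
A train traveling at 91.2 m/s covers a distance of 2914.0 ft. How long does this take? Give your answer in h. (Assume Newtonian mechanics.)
t = d/v (with unit conversion) = 0.002705 h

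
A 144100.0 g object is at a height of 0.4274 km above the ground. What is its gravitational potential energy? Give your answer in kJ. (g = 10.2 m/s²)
PE = mgh = 144.1 kg × 10.2 m/s² × 427.4 m = 6.282e+05 J = 628.2 kJ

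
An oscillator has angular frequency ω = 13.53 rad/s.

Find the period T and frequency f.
T = 2π/ω = 2π/13.53 = 0.4644 s; f = ω/2π = 2.153 Hz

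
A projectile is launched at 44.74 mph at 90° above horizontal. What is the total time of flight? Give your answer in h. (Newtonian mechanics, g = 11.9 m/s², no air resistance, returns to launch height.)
T = 2v₀sin(θ)/g (with unit conversion) = 0.0009337 h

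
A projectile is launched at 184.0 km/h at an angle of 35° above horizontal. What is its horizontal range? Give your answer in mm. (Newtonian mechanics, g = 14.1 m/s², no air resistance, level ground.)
R = v₀² sin(2θ) / g (with unit conversion) = 174100.0 mm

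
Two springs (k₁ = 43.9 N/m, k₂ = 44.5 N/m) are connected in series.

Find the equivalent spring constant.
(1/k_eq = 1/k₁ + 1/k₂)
1/k_eq = 1/43.9 + 1/44.5 = 0.045251; k_eq = 22.1 N/m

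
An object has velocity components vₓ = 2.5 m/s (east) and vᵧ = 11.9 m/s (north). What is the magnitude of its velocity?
|v| = √(vₓ² + vᵧ²) = √(2.5² + 11.9²) = √(147.86) = 12.16 m/s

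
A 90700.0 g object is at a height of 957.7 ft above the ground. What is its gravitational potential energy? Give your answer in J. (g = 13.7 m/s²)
PE = mgh = 90.7 kg × 13.7 m/s² × 291.9 m = 3.627e+05 J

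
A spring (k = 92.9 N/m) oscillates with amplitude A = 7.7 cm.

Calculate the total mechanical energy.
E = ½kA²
E = ½kA² = ½×92.9×(0.077)² = 0.2754 J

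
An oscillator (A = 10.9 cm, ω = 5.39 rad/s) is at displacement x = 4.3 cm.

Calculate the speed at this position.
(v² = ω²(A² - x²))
v = ω√(A² − x²) = 5.39×√(0.109² − 0.043²) = 0.5399 m/s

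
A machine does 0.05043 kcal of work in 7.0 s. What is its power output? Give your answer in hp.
P = W/t = 211 J / 7 s = 30.14 W = 0.04042 hp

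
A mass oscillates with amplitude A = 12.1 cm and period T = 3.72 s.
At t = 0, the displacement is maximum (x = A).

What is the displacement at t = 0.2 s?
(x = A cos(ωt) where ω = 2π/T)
ω = 2π/T = 2π/3.72 = 1.689 rad/s
x = A cos(ωt) = 12.1×cos(1.689×0.2) = 11.42 cm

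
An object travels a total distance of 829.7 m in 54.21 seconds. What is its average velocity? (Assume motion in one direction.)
v_avg = Δd / Δt = 829.7 / 54.21 = 15.31 m/s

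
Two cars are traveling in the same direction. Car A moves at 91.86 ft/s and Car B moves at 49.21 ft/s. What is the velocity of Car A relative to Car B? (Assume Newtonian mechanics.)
v_rel = v_A - v_B = 91.86 - 49.21 = 42.65 ft/s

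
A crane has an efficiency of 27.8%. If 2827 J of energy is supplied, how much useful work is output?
W_out = η × W_in = 0.278 × 2827 = 785.91 J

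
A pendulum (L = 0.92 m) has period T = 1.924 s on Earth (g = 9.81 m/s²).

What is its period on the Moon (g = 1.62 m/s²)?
T = 2π√(L/g), so T_moon/T_earth = √(g_earth/g_moon)
T_moon = 2π√(0.92/1.62) = 4.735 s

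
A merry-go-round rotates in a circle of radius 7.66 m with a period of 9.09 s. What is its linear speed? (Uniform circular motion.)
v = 2πr/T = 2π×7.66/9.09 = 5.29 m/s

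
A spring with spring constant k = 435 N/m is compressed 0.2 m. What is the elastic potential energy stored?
PE = ½kx² = ½×435×0.2² = 8.7 J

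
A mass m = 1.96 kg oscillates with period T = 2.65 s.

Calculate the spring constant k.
T = 2π√(m/k) → k = m(2π/T)² = 1.96×(2π/2.65)² = 11.02 N/m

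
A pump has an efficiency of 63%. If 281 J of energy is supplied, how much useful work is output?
W_out = η × W_in = 0.63 × 281 = 177.03 J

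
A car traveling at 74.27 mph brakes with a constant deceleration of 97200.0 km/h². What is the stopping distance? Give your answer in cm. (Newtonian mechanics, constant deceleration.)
d = v₀² / (2a) (with unit conversion) = 7349.0 cm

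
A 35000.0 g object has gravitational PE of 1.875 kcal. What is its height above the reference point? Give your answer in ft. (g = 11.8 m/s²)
PE = mgh → h = PE/(mg) = 7845 J / (35 kg × 11.8 m/s²) = 19 m = 62.32 ft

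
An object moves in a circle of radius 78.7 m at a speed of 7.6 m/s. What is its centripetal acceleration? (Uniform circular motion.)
a_c = v²/r = 7.6²/78.7 = 57.76/78.7 = 0.73 m/s²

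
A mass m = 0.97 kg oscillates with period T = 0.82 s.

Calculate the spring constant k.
T = 2π√(m/k) → k = m(2π/T)² = 0.97×(2π/0.82)² = 56.95 N/m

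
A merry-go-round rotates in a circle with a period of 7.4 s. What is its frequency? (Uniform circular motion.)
f = 1/T = 1/7.4 = 0.1351 Hz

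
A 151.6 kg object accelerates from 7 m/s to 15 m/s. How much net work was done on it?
W_net = ΔKE = ½m(v₂² − v₁²) = ½×151.6×(15² − 7²) = 13340.8 J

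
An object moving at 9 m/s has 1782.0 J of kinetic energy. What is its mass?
KE = ½mv² → m = 2KE/v² = 2×1782.0/9² = 44.0 kg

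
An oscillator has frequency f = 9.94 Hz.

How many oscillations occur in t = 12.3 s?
n = f×t = 9.94×12.3 = 122.3 oscillations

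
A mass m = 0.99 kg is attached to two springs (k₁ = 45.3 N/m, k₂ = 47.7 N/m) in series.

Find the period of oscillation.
k_eq = k₁k₂/(k₁+k₂) = 23.23 N/m
T = 2π√(m/k_eq) = 2π√(0.99/23.23) = 1.297 s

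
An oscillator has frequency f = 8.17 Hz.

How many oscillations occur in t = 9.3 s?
n = f×t = 8.17×9.3 = 75.98 oscillations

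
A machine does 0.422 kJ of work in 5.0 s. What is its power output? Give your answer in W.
P = W/t = 422 J / 5 s = 84.4 W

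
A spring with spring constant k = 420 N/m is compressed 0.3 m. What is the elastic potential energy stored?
PE = ½kx² = ½×420×0.3² = 18.9 J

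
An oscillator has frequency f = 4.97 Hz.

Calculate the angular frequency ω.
ω = 2πf = 2π×4.97 = 31.23 rad/s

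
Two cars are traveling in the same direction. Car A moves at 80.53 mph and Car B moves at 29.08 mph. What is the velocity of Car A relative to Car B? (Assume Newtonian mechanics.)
v_rel = v_A - v_B = 80.53 - 29.08 = 51.45 mph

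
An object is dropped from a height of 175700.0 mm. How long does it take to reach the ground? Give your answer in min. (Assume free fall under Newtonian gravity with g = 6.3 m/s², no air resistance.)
t = √(2h/g) (with unit conversion) = 0.1245 min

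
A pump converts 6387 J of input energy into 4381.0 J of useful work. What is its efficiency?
η = W_out/W_in = 4381.0/6387 = 0.6859 = 68.59%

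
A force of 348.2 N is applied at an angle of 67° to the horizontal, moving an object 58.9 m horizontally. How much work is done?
W = Fd cosθ = 348.2×58.9×cos(67°) = 8013.5 J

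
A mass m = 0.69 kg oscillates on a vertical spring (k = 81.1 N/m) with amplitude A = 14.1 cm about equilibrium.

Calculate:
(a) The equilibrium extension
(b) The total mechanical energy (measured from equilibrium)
x_eq = mg/k = 0.69×9.81/81.1 = 0.08346 m = 8.346 cm
E = ½kA² = ½×81.1×(0.141)² = 0.8062 J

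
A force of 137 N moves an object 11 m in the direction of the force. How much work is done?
W = Fd = 137×11 = 1507.0 J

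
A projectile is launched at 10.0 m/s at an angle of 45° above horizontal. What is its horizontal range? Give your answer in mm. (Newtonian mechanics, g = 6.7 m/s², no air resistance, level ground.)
R = v₀² sin(2θ) / g (with unit conversion) = 14930.0 mm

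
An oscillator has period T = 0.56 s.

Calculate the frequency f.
f = 1/T = 1/0.56 = 1.786 Hz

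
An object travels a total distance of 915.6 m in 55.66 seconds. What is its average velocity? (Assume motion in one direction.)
v_avg = Δd / Δt = 915.6 / 55.66 = 16.45 m/s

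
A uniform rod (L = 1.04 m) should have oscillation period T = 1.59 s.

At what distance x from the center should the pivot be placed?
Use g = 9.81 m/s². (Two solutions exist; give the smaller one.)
T = 2π√((L²/12 + x²)/(gx)). Let c = T²g/(4π²) = 0.6282.
x² − cx + L²/12 = 0 → x = (c − √(c² − L²/3))/2 = 0.2218 m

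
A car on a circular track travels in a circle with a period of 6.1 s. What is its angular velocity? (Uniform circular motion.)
ω = 2π/T = 2π/6.1 = 1.03 rad/s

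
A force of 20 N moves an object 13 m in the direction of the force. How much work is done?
W = Fd = 20×13 = 260.0 J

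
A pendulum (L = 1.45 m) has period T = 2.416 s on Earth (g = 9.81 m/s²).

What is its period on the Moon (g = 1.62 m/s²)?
T = 2π√(L/g), so T_moon/T_earth = √(g_earth/g_moon)
T_moon = 2π√(1.45/1.62) = 5.944 s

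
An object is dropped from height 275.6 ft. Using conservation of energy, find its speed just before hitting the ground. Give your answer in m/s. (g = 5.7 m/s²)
mgh = ½mv² → v = √(2gh) = √(2×5.7×84) = 30.95 m/s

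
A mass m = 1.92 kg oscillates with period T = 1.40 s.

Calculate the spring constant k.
T = 2π√(m/k) → k = m(2π/T)² = 1.92×(2π/1.4)² = 38.67 N/m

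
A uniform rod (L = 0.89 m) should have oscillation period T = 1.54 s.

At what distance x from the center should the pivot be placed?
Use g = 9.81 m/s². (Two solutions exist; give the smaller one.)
T = 2π√((L²/12 + x²)/(gx)). Let c = T²g/(4π²) = 0.5893.
x² − cx + L²/12 = 0 → x = (c − √(c² − L²/3))/2 = 0.1504 m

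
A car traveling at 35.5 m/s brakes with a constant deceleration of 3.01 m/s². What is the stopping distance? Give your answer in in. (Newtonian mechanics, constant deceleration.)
d = v₀² / (2a) (with unit conversion) = 8242.0 in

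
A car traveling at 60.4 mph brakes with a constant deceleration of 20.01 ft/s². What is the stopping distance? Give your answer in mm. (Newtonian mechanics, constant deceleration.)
d = v₀² / (2a) (with unit conversion) = 59770.0 mm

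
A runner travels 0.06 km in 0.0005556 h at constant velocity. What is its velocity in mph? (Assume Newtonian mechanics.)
v = d/t (with unit conversion) = 67.1 mph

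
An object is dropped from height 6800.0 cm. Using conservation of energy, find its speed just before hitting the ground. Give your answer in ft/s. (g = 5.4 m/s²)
mgh = ½mv² → v = √(2gh) = √(2×5.4×68) = 27.1 m/s = 88.91 ft/s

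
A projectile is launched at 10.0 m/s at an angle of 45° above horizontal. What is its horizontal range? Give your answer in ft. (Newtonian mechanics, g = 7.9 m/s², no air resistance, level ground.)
R = v₀² sin(2θ) / g (with unit conversion) = 41.53 ft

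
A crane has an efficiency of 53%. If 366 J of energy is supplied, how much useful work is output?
W_out = η × W_in = 0.53 × 366 = 193.98 J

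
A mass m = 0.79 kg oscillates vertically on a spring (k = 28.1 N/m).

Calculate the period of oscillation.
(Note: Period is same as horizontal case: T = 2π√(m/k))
T = 2π√(m/k) = 2π√(0.79/28.1) = 1.054 s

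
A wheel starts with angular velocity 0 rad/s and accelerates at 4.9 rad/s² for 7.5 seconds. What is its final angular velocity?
ω = ω₀ + αt = 0 + 4.9 × 7.5 = 36.75 rad/s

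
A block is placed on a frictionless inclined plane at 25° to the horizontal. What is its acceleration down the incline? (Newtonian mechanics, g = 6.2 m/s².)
a = g sin(θ) = 6.2 × sin(25°) = 6.2 × 0.4226 = 2.62 m/s²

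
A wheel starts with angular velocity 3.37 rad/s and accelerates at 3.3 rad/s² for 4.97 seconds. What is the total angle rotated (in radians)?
θ = ω₀t + ½αt² = 3.37×4.97 + ½×3.3×4.97² = 57.51 rad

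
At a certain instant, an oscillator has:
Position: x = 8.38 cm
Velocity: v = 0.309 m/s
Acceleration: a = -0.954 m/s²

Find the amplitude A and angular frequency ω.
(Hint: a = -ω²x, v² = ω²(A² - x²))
a = −ω²x → ω = √(|a|/x) = √(0.954/0.0838) = 3.374 rad/s
v² = ω²(A² − x²) → A = √(x² + v²/ω²) = √(0.0838² + 0.309²/3.374²) = 0.1241 m = 12.41 cm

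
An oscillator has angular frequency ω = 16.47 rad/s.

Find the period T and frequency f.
T = 2π/ω = 2π/16.47 = 0.3815 s; f = ω/2π = 2.621 Hz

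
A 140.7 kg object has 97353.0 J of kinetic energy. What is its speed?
KE = ½mv² → v = √(2KE/m) = √(2×97353.0/140.7) = 37.2 m/s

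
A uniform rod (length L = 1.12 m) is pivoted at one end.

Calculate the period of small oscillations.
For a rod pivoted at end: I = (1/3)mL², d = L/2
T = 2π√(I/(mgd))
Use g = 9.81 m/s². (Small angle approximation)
I/m = (1/3)L² = 0.4181 m²; d = L/2 = 0.56 m
T = 2π√(I/(mgd)) = 2π√(0.4181/(9.81×0.56)) = 1.733 s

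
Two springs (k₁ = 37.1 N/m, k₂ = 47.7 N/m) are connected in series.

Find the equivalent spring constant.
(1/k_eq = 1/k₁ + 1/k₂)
1/k_eq = 1/37.1 + 1/47.7 = 0.047919; k_eq = 20.87 N/m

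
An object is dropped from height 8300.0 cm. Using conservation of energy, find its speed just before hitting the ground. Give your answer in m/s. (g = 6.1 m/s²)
mgh = ½mv² → v = √(2gh) = √(2×6.1×83) = 31.82 m/s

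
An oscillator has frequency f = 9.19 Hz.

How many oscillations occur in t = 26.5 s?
n = f×t = 9.19×26.5 = 243.5 oscillations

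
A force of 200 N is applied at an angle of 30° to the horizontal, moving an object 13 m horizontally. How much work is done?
W = Fd cosθ = 200×13×cos(30°) = 2251.7 J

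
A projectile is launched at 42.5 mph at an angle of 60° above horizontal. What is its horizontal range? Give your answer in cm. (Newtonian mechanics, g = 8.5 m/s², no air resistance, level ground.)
R = v₀² sin(2θ) / g (with unit conversion) = 3678.0 cm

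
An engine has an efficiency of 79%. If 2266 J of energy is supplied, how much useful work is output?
W_out = η × W_in = 0.79 × 2266 = 1790.1 J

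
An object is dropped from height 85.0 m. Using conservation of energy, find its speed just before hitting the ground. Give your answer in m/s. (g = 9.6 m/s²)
mgh = ½mv² → v = √(2gh) = √(2×9.6×85) = 40.4 m/s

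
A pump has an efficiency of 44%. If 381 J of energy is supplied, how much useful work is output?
W_out = η × W_in = 0.44 × 381 = 167.64 J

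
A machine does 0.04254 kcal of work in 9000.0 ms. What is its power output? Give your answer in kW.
P = W/t = 178 J / 9 s = 19.78 W = 0.01978 kW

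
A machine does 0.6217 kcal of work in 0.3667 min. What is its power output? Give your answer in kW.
P = W/t = 2601 J / 22 s = 118.2 W = 0.1182 kW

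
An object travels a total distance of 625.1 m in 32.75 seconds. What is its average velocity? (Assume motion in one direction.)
v_avg = Δd / Δt = 625.1 / 32.75 = 19.09 m/s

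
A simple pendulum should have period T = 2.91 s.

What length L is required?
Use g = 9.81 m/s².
T = 2π√(L/g) → L = g(T/2π)² = 9.81×(2.91/2π)² = 2.104 m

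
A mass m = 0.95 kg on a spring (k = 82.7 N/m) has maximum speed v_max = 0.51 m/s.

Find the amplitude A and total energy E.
½mv²_max = ½kA² → A = v_max√(m/k) = 0.51×√(0.95/82.7) = 0.05466 m = 5.466 cm
E = ½mv²_max = ½×0.95×0.51² = 0.1235 J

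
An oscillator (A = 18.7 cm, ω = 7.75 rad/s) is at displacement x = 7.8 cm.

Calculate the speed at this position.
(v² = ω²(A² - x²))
v = ω√(A² − x²) = 7.75×√(0.187² − 0.078²) = 1.317 m/s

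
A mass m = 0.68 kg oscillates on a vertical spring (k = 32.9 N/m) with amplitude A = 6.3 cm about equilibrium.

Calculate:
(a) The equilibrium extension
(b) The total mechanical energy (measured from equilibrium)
x_eq = mg/k = 0.68×9.81/32.9 = 0.2028 m = 20.28 cm
E = ½kA² = ½×32.9×(0.063)² = 0.06529 J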